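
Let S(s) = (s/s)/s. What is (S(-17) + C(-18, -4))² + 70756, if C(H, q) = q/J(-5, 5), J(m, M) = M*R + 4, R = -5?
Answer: 9017783653/127449 ≈ 70756.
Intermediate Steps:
J(m, M) = 4 - 5*M (J(m, M) = M*(-5) + 4 = -5*M + 4 = 4 - 5*M)
S(s) = 1/s
C(H, q) = -q/21 (C(H, q) = q/(4 - 5*5) = q/(4 - 25) = q/(-21) = q*(-1/21) = -q/21)
(S(-17) + C(-18, -4))² + 70756 = (1/(-17) - 1/21*(-4))² + 70756 = (-1/17 + 4/21)² + 70756 = (47/357)² + 70756 = 2209/127449 + 70756 = 9017783653/127449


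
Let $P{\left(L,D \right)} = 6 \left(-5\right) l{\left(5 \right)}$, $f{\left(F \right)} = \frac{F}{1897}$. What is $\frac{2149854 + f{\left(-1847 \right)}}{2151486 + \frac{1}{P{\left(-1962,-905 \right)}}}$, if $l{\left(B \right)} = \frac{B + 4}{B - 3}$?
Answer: $\frac{550566610785}{550984805273} \approx 0.99924$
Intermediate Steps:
$l{\left(B \right)} = \frac{4 + B}{-3 + B}$
$f{\left(F \right)} = \frac{F}{1897}$ ($f{\left(F \right)} = F \frac{1}{1897} = \frac{F}{1897}$)
$P{\left(L,D \right)} = -135$ ($P{\left(L,D \right)} = 6 \left(-5\right) \frac{4 + 5}{-3 + 5} = - 30 \cdot \frac{1}{2} \cdot 9 = \left(-30\right) \frac{9}{2} = -135$)
$\frac{2149854 + f{\left(-1847 \right)}}{2151486 + \frac{1}{P{\left(-1962,-905 \right)}}} = \frac{2149854 + \frac{1}{1897} \left(-1847\right)}{2151486 + \frac{1}{-135}} = \frac{2149854 - \frac{1847}{1897}}{2151486 - \frac{1}{135}} = \frac{4078271191}{1897 \cdot \frac{290450609}{135}} = \frac{4078271191}{1897} \cdot \frac{135}{290450609} = \frac{550566610785}{550984805273}$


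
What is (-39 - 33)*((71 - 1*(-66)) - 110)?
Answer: -1944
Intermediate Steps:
(-39 - 33)*((71 - 1*(-66)) - 110) = -72*((71 + 66) - 110) = -72*(137 - 110) = -72*27 = -1944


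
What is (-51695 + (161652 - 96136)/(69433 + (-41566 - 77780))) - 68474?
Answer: -5998060813/49913 ≈ -1.2017e+5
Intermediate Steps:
(-51695 + (161652 - 96136)/(69433 + (-41566 - 77780))) - 68474 = (-51695 + 65516/(69433 - 119346)) - 68474 = (-51695 + 65516/(-49913)) - 68474 = (-51695 + 65516*(-1/49913)) - 68474 = (-51695 - 65516/49913) - 68474 = -2580318051/49913 - 68474 = -5998060813/49913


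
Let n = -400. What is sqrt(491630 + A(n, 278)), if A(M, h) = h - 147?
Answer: sqrt(491761) ≈ 701.26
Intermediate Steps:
A(M, h) = -147 + h
sqrt(491630 + A(n, 278)) = sqrt(491630 + (-147 + 278)) = sqrt(491630 + 131) = sqrt(491761)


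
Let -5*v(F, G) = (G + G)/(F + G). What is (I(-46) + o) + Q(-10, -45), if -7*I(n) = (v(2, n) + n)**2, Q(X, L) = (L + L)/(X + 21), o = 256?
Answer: -1270259/21175 ≈ -59.989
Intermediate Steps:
v(F, G) = -2*G/(5*(F + G)) (v(F, G) = -(G + G)/(5*(F + G)) = -2*G/(5*(F + G)))
Q(X, L) = 2*L/(21 + X) (Q(X, L) = (2*L)/(21 + X) = 2*L/(21 + X))
I(n) = -(n - 2*n/(10 + 5*n))**2/7 (I(n) = -(-2*n/(5*2 + 5*n) + n)**2/7 = -(-2*n/(10 + 5*n) + n)**2/7 = -(n - 2*n/(10 + 5*n))**2/7)
(I(-46) + o) + Q(-10, -45) = (-1/175*(-46)**2*(8 + 5*(-46))**2/(2 - 46)**2 + 256) + 2*(-45)/(21 - 10) = (-1/175*2116*(8 - 230)**2/(-44)**2 + 256) + 2*(-45)/11 = (-1/175*2116*1/1936*(-222)**2 + 256) + 2*(-45)*(1/11) = (-1/175*2116*1/1936*49284 + 256) - 90/11 = (-6517809/21175 + 256) - 90/11 = -1097009/21175 - 90/11 = -1270259/21175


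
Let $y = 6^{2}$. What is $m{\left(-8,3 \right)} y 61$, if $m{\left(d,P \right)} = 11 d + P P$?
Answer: $-173484$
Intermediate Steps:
$m{\left(d,P \right)} = P^{2} + 11 d$ ($m{\left(d,P \right)} = 11 d + P^{2} = P^{2} + 11 d$)
$y = 36$
$m{\left(-8,3 \right)} y 61 = \left(3^{2} + 11 \left(-8\right)\right) 36 \cdot 61 = \left(9 - 88\right) 36 \cdot 61 = \left(-79\right) 36 \cdot 61 = \left(-2844\right) 61 = -173484$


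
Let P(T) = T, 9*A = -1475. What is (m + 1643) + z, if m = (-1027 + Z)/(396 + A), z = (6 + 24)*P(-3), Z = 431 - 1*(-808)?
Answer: 3246125/2089 ≈ 1553.9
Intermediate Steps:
A = -1475/9 (A = (⅑)*(-1475) = -1475/9 ≈ -163.89)
Z = 1239 (Z = 431 + 808 = 1239)
z = -90 (z = (6 + 24)*(-3) = 30*(-3) = -90)
m = 1908/2089 (m = (-1027 + 1239)/(396 - 1475/9) = 212/(2089/9) = 212*(9/2089) = 1908/2089 ≈ 0.91336)
(m + 1643) + z = (1908/2089 + 1643) - 90 = 3434135/2089 - 90 = 3246125/2089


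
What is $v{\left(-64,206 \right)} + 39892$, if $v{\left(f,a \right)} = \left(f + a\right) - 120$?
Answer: $39914$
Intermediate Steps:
$v{\left(f,a \right)} = -120 + a + f$ ($v{\left(f,a \right)} = \left(a + f\right) - 120 = -120 + a + f$)
$v{\left(-64,206 \right)} + 39892 = \left(-120 + 206 - 64\right) + 39892 = 22 + 39892 = 39914$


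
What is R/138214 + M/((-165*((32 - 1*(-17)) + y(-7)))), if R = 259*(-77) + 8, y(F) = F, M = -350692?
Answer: 24166197269/478911510 ≈ 50.461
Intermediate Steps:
R = -19935 (R = -19943 + 8 = -19935)
R/138214 + M/((-165*((32 - 1*(-17)) + y(-7)))) = -19935/138214 - 350692*(-1/(165*((32 - 1*(-17)) - 7))) = -19935*1/138214 - 350692*(-1/(165*((32 + 17) - 7))) = -19935/138214 - 350692*(-1/(165*(49 - 7))) = -19935/138214 - 350692/((-165*42)) = -19935/138214 - 350692/(-6930) = -19935/138214 - 350692*(-1/6930) = -19935/138214 + 175346/3465 = 24166197269/478911510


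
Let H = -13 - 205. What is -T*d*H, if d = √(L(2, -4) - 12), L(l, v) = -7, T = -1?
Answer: -218*I*√19 ≈ -950.24*I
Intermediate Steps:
d = I*√19 (d = √(-7 - 12) = √(-19) = I*√19 ≈ 4.3589*I)
H = -218
-T*d*H = -(-1)*(I*√19)*(-218) = -(-1)*(-218*I*√19) = -218*I*√19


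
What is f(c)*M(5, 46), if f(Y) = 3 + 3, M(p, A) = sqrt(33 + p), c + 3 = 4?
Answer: 6*sqrt(38) ≈ 36.987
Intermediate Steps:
c = 1 (c = -3 + 4 = 1)
f(Y) = 6
f(c)*M(5, 46) = 6*sqrt(33 + 5) = 6*sqrt(38)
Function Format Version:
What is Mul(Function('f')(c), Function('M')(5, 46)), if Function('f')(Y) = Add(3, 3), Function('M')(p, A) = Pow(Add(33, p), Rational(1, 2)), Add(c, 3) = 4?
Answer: Mul(6, Pow(38, Rational(1, 2))) ≈ 36.987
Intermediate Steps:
c = 1 (c = Add(-3, 4) = 1)
Function('f')(Y) = 6
Mul(Function('f')(c), Function('M')(5, 46)) = Mul(6, Pow(Add(33, 5), Rational(1, 2))) = Mul(6, Pow(38, Rational(1, 2)))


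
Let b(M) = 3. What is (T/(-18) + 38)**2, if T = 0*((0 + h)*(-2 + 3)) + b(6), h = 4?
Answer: 51529/36 ≈ 1431.4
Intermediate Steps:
T = 3 (T = 0*((0 + 4)*(-2 + 3)) + 3 = 0*(4*1) + 3 = 0*4 + 3 = 0 + 3 = 3)
(T/(-18) + 38)**2 = (3/(-18) + 38)**2 = (3*(-1/18) + 38)**2 = (-1/6 + 38)**2 = (227/6)**2 = 51529/36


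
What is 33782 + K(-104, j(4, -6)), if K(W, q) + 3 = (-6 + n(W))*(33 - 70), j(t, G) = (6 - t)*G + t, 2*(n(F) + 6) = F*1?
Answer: 36147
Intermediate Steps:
n(F) = -6 + F/2 (n(F) = -6 + (F*1)/2 = -6 + F/2)
j(t, G) = t + G*(6 - t) (j(t, G) = G*(6 - t) + t = t + G*(6 - t))
K(W, q) = 441 - 37*W/2 (K(W, q) = -3 + (-6 + (-6 + W/2))*(33 - 70) = -3 + (-12 + W/2)*(-37) = -3 + (444 - 37*W/2) = 441 - 37*W/2)
33782 + K(-104, j(4, -6)) = 33782 + (441 - 37/2*(-104)) = 33782 + (441 + 1924) = 33782 + 2365 = 36147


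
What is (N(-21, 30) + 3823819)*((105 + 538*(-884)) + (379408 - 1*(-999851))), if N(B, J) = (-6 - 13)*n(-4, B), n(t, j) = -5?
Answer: 3455946403608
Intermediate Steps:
N(B, J) = 95 (N(B, J) = (-6 - 13)*(-5) = -19*(-5) = 95)
(N(-21, 30) + 3823819)*((105 + 538*(-884)) + (379408 - 1*(-999851))) = (95 + 3823819)*((105 + 538*(-884)) + (379408 - 1*(-999851))) = 3823914*((105 - 475592) + (379408 + 999851)) = 3823914*(-475487 + 1379259) = 3823914*903772 = 3455946403608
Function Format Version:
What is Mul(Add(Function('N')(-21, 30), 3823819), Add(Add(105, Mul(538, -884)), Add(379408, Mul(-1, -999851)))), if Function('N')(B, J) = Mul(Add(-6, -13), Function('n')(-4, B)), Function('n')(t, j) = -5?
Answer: 3455946403608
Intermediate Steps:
Function('N')(B, J) = 95 (Function('N')(B, J) = Mul(Add(-6, -13), -5) = Mul(-19, -5) = 95)
Mul(Add(Function('N')(-21, 30), 3823819), Add(Add(105, Mul(538, -884)), Add(379408, Mul(-1, -999851)))) = Mul(Add(95, 3823819), Add(Add(105, Mul(538, -884)), Add(379408, Mul(-1, -999851)))) = Mul(3823914, Add(Add(105, -475592), Add(379408, 999851))) = Mul(3823914, Add(-475487, 1379259)) = Mul(3823914, 903772) = 3455946403608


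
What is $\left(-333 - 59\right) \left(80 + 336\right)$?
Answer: $-163072$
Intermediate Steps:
$\left(-333 - 59\right) \left(80 + 336\right) = \left(-392\right) 416 = -163072$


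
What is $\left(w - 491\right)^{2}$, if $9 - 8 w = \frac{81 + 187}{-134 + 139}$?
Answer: $\frac{394538769}{1600} \approx 2.4659 \cdot 10^{5}$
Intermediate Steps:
$w = - \frac{223}{40}$ ($w = \frac{9}{8} - \frac{\left(81 + 187\right) \frac{1}{-134 + 139}}{8} = \frac{9}{8} - \frac{268 \cdot \frac{1}{5}}{8} = \frac{9}{8} - \frac{67}{10} = - \frac{223}{40} \approx -5.575$)
$\left(w - 491\right)^{2} = \left(- \frac{223}{40} - 491\right)^{2} = \left(- \frac{19863}{40}\right)^{2} = \frac{394538769}{1600}$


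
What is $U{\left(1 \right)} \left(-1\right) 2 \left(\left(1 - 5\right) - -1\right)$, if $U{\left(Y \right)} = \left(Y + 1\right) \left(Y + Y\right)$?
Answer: $24$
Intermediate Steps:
$U{\left(Y \right)} = 2 Y \left(1 + Y\right)$ ($U{\left(Y \right)} = \left(1 + Y\right) 2 Y = 2 Y \left(1 + Y\right)$)
$U{\left(1 \right)} \left(-1\right) 2 \left(\left(1 - 5\right) - -1\right) = 2 \cdot 1 \left(1 + 1\right) \left(-1\right) 2 \left(\left(1 - 5\right) - -1\right) = 2 \cdot 1 \cdot 2 \left(- 2 \left(\left(1 - 5\right) + 1\right)\right) = 4 \left(- 2 \left(-4 + 1\right)\right) = 4 \left(\left(-2\right) \left(-3\right)\right) = 4 \cdot 6 = 24$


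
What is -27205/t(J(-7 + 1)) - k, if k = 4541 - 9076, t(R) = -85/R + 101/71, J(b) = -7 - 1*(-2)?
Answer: 4000225/1308 ≈ 3058.3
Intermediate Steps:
J(b) = -5 (J(b) = -7 + 2 = -5)
t(R) = 101/71 - 85/R (t(R) = -85/R + 101*(1/71) = -85/R + 101/71 = 101/71 - 85/R)
k = -4535
-27205/t(J(-7 + 1)) - k = -27205/(101/71 - 85/(-5)) - 1*(-4535) = -27205/(101/71 - 85*(-⅕)) + 4535 = -27205/(101/71 + 17) + 4535 = -27205/1308/71 + 4535 = -27205*71/1308 + 4535 = -1931555/1308 + 4535 = 4000225/1308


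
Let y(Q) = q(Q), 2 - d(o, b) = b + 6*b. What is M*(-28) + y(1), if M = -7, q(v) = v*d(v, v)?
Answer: 191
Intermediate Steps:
d(o, b) = 2 - 7*b (d(o, b) = 2 - (b + 6*b) = 2 - 7*b)
q(v) = v*(2 - 7*v)
y(Q) = Q*(2 - 7*Q)
M*(-28) + y(1) = -7*(-28) + 1*(2 - 7*1) = 196 + 1*(2 - 7) = 196 + 1*(-5) = 196 - 5 = 191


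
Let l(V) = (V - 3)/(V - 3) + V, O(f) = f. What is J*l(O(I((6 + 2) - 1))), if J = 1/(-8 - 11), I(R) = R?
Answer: -8/19 ≈ -0.42105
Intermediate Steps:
l(V) = 1 + V (l(V) = (-3 + V)/(-3 + V) + V = 1 + V)
J = -1/19 (J = 1/(-19) = -1/19 ≈ -0.052632)
J*l(O(I((6 + 2) - 1))) = -(1 + ((6 + 2) - 1))/19 = -(1 + (8 - 1))/19 = -(1 + 7)/19 = -1/19*8 = -8/19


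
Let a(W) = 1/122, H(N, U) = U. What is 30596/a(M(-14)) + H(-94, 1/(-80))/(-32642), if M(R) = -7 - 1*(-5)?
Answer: 9747454808321/2611360 ≈ 3.7327e+6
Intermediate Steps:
M(R) = -2 (M(R) = -7 + 5 = -2)
a(W) = 1/122
30596/a(M(-14)) + H(-94, 1/(-80))/(-32642) = 30596/(1/122) + 1/(-80*(-32642)) = 30596*122 - 1/80*(-1/32642) = 3732712 + 1/2611360 = 9747454808321/2611360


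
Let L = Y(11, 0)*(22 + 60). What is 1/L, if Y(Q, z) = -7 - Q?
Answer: -1/1476 ≈ -0.00067751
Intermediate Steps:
L = -1476 (L = (-7 - 1*11)*(22 + 60) = (-7 - 11)*82 = -18*82 = -1476)
1/L = 1/(-1476) = -1/1476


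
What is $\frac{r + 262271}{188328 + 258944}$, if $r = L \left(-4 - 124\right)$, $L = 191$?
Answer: $\frac{237823}{447272} \approx 0.53172$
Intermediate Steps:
$r = -24448$ ($r = 191 \left(-4 - 124\right) = 191 \left(-128\right) = -24448$)
$\frac{r + 262271}{188328 + 258944} = \frac{-24448 + 262271}{188328 + 258944} = \frac{237823}{447272}$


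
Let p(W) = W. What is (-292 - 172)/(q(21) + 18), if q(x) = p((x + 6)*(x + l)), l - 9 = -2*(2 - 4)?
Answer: -58/117 ≈ -0.49573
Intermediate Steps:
l = 13 (l = 9 - 2*(2 - 4) = 9 - 2*(-2) = 9 + 4 = 13)
q(x) = (6 + x)*(13 + x) (q(x) = (x + 6)*(x + 13) = (6 + x)*(13 + x))
(-292 - 172)/(q(21) + 18) = (-292 - 172)/((78 + 21**2 + 19*21) + 18) = -464/((78 + 441 + 399) + 18) = -464/(918 + 18) = -464/936 = -464*1/936 = -58/117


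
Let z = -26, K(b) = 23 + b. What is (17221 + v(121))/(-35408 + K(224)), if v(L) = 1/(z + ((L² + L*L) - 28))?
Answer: -503335389/1027685708 ≈ -0.48978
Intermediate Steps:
v(L) = 1/(-54 + 2*L²) (v(L) = 1/(-26 + ((L² + L*L) - 28)) = 1/(-26 + ((L² + L²) - 28)) = 1/(-26 + (2*L² - 28)) = 1/(-26 + (-28 + 2*L²)) = 1/(-54 + 2*L²))
(17221 + v(121))/(-35408 + K(224)) = (17221 + 1/(2*(-27 + 121²)))/(-35408 + (23 + 224)) = (17221 + 1/(2*(-27 + 14641)))/(-35408 + 247) = (17221 + (½)/14614)/(-35161) = (17221 + (½)*(1/14614))*(-1/35161) = (17221 + 1/29228)*(-1/35161) = (503335389/29228)*(-1/35161) = -503335389/1027685708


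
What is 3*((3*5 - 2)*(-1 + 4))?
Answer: 117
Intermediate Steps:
3*((3*5 - 2)*(-1 + 4)) = 3*((15 - 2)*3) = 3*(13*3) = 3*39 = 117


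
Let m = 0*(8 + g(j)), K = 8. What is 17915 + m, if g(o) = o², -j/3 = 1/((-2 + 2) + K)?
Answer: 17915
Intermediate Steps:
j = -3/8 (j = -3/((-2 + 2) + 8) = -3/(0 + 8) = -3/8 ≈ -0.37500)
m = 0 (m = 0*(8 + (-3/8)²) = 0*(8 + 9/64) = 0*(521/64) = 0)
17915 + m = 17915 + 0 = 17915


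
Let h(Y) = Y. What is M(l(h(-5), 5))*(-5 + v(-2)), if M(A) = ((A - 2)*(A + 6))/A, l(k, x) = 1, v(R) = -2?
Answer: 49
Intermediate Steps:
M(A) = (-2 + A)*(6 + A)/A (M(A) = ((-2 + A)*(6 + A))/A = (-2 + A)*(6 + A)/A)
M(l(h(-5), 5))*(-5 + v(-2)) = (4 + 1 - 12/1)*(-5 - 2) = (4 + 1 - 12*1)*(-7) = (4 + 1 - 12)*(-7) = -7*(-7) = 49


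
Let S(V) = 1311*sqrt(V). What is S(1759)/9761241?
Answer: 437*sqrt(1759)/3253747 ≈ 0.0056329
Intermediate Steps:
S(1759)/9761241 = (1311*sqrt(1759))/9761241 = (1311*sqrt(1759))*(1/9761241) = 437*sqrt(1759)/3253747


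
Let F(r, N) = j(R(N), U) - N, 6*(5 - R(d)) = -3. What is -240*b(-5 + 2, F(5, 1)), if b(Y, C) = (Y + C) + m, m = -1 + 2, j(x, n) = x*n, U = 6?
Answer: -7200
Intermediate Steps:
R(d) = 11/2 (R(d) = 5 - 1/6*(-3) = 5 + 1/2 = 11/2)
j(x, n) = n*x
m = 1
F(r, N) = 33 - N (F(r, N) = 6*(11/2) - N = 33 - N)
b(Y, C) = 1 + C + Y (b(Y, C) = (Y + C) + 1 = (C + Y) + 1 = 1 + C + Y)
-240*b(-5 + 2, F(5, 1)) = -240*(1 + (33 - 1*1) + (-5 + 2)) = -240*(1 + (33 - 1) - 3) = -240*(1 + 32 - 3) = -240*30 = -7200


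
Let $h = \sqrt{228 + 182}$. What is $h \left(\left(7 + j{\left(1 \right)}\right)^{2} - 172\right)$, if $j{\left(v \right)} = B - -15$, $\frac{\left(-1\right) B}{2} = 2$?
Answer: $152 \sqrt{410} \approx 3077.8$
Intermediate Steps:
$B = -4$ ($B = \left(-2\right) 2 = -4$)
$j{\left(v \right)} = 11$ ($j{\left(v \right)} = -4 - -15 = -4 + 15 = 11$)
$h = \sqrt{410} \approx 20.248$
$h \left(\left(7 + j{\left(1 \right)}\right)^{2} - 172\right) = \sqrt{410} \left(\left(7 + 11\right)^{2} - 172\right) = \sqrt{410} \left(18^{2} - 172\right) = \sqrt{410} \left(324 - 172\right) = \sqrt{410} \cdot 152 = 152 \sqrt{410}$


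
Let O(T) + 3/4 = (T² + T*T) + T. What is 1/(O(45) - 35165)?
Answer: -4/124283 ≈ -3.2185e-5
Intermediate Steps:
O(T) = -¾ + T + 2*T² (O(T) = -¾ + ((T² + T*T) + T) = -¾ + ((T² + T²) + T) = -¾ + (2*T² + T) = -¾ + (T + 2*T²) = -¾ + T + 2*T²)
1/(O(45) - 35165) = 1/((-¾ + 45 + 2*45²) - 35165) = 1/((-¾ + 45 + 2*2025) - 35165) = 1/((-¾ + 45 + 4050) - 35165) = 1/(16377/4 - 35165) = 1/(-124283/4) = -4/124283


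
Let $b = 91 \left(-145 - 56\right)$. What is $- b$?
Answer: $18291$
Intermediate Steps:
$b = -18291$ ($b = 91 \left(-201\right) = -18291$)
$- b = \left(-1\right) \left(-18291\right) = 18291$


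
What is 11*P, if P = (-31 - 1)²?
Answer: 11264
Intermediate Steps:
P = 1024 (P = (-32)² = 1024)
11*P = 11*1024 = 11264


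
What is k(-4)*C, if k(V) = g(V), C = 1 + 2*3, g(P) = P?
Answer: -28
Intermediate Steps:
C = 7 (C = 1 + 6 = 7)
k(V) = V
k(-4)*C = -4*7 = -28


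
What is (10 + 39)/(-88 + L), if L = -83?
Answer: -49/171 ≈ -0.28655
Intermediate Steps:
(10 + 39)/(-88 + L) = (10 + 39)/(-88 - 83) = 49/(-171) = 49*(-1/171) = -49/171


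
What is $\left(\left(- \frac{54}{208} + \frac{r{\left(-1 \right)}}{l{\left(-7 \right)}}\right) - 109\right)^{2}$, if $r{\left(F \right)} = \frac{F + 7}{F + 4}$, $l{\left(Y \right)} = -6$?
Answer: $\frac{1169161249}{97344} \approx 12011.0$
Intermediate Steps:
$r{\left(F \right)} = \frac{7 + F}{4 + F}$
$\left(\left(- \frac{54}{208} + \frac{r{\left(-1 \right)}}{l{\left(-7 \right)}}\right) - 109\right)^{2} = \left(\left(- \frac{54}{208} + \frac{\frac{1}{4 - 1} \left(7 - 1\right)}{-6}\right) - 109\right)^{2} = \left(\left(\left(-54\right) \frac{1}{208} + \frac{1}{3} \cdot 6 \left(- \frac{1}{6}\right)\right) - 109\right)^{2} = \left(\left(- \frac{27}{104} + \frac{1}{3} \cdot 6 \left(- \frac{1}{6}\right)\right) - 109\right)^{2} = \left(\left(- \frac{27}{104} + 2 \left(- \frac{1}{6}\right)\right) - 109\right)^{2} = \left(\left(- \frac{27}{104} - \frac{1}{3}\right) - 109\right)^{2} = \left(- \frac{185}{312} - 109\right)^{2} = \left(- \frac{34193}{312}\right)^{2} = \frac{1169161249}{97344}$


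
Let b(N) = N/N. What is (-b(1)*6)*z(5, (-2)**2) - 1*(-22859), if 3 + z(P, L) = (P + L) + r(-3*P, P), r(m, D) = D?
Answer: 22793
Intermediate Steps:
b(N) = 1
z(P, L) = -3 + L + 2*P (z(P, L) = -3 + ((P + L) + P) = -3 + ((L + P) + P) = -3 + (L + 2*P) = -3 + L + 2*P)
(-b(1)*6)*z(5, (-2)**2) - 1*(-22859) = (-1*1*6)*(-3 + (-2)**2 + 2*5) - 1*(-22859) = (-1*6)*(-3 + 4 + 10) + 22859 = -6*11 + 22859 = -66 + 22859 = 22793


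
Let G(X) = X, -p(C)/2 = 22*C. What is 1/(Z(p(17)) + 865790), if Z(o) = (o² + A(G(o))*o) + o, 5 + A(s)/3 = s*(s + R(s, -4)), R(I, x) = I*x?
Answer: 1/3768016694 ≈ 2.6539e-10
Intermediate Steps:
p(C) = -44*C
A(s) = -15 - 9*s² (A(s) = -15 + 3*(s*(s + s*(-4))) = -15 + 3*(s*(s - 4*s)) = -15 + 3*(s*(-3*s)) = -15 + 3*(-3*s²) = -15 - 9*s²)
Z(o) = o + o² + o*(-15 - 9*o²) (Z(o) = (o² + (-15 - 9*o²)*o) + o = (o² + o*(-15 - 9*o²)) + o = o + o² + o*(-15 - 9*o²))
1/(Z(p(17)) + 865790) = 1/((-44*17)*(-14 - 44*17 - 9*(-44*17)²) + 865790) = 1/(-748*(-14 - 748 - 9*(-748)²) + 865790) = 1/(-748*(-14 - 748 - 9*559504) + 865790) = 1/(-748*(-14 - 748 - 5035536) + 865790) = 1/(-748*(-5036298) + 865790) = 1/(3767150904 + 865790) = 1/3768016694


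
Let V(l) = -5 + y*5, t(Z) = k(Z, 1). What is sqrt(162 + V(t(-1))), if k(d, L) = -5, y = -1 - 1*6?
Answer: sqrt(122) ≈ 11.045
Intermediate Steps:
y = -7 (y = -1 - 6 = -7)
t(Z) = -5
V(l) = -40 (V(l) = -5 - 7*5 = -5 - 35 = -40)
sqrt(162 + V(t(-1))) = sqrt(162 - 40) = sqrt(122)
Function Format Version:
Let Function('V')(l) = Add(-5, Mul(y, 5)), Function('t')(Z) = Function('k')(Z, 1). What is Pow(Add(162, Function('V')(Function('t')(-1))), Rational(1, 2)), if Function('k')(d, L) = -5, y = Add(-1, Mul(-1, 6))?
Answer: Pow(122, Rational(1, 2)) ≈ 11.045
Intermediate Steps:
y = -7 (y = Add(-1, -6) = -7)
Function('t')(Z) = -5
Function('V')(l) = -40 (Function('V')(l) = Add(-5, Mul(-7, 5)) = Add(-5, -35) = -40)
Pow(Add(162, Function('V')(Function('t')(-1))), Rational(1, 2)) = Pow(Add(162, -40), Rational(1, 2)) = Pow(122, Rational(1, 2))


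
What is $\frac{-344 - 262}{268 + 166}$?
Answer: $- \frac{303}{217} \approx -1.3963$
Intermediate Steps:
$\frac{-344 - 262}{268 + 166} = - \frac{606}{434} = \left(-606\right) \frac{1}{434} = - \frac{303}{217}$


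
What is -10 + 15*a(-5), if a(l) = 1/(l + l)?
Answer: -23/2 ≈ -11.500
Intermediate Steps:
a(l) = 1/(2*l)
-10 + 15*a(-5) = -10 + 15*((½)/(-5)) = -10 + 15*((½)*(-⅕)) = -10 + 15*(-⅒) = -10 - 3/2 = -23/2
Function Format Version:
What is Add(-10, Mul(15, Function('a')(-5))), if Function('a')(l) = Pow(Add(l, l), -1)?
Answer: Rational(-23, 2) ≈ -11.500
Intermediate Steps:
Function('a')(l) = Mul(Rational(1, 2), Pow(l, -1)) (Function('a')(l) = Pow(Mul(2, l), -1) = Mul(Rational(1, 2), Pow(l, -1)))
Add(-10, Mul(15, Function('a')(-5))) = Add(-10, Mul(15, Mul(Rational(1, 2), Pow(-5, -1)))) = Add(-10, Mul(15, Mul(Rational(1, 2), Rational(-1, 5)))) = Add(-10, Mul(15, Rational(-1, 10))) = Add(-10, Rational(-3, 2)) = Rational(-23, 2)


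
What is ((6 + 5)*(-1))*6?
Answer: -66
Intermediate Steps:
((6 + 5)*(-1))*6 = (11*(-1))*6 = -11*6 = -66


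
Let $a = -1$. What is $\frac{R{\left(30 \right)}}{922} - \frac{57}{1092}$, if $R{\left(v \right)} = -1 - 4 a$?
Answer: $- \frac{8213}{167804} \approx -0.048944$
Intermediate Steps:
$R{\left(v \right)} = 3$ ($R{\left(v \right)} = -1 - -4 = -1 + 4 = 3$)
$\frac{R{\left(30 \right)}}{922} - \frac{57}{1092} = \frac{3}{922} - \frac{57}{1092} = 3 \cdot \frac{1}{922} - \frac{19}{364} = \frac{3}{922} - \frac{19}{364} = - \frac{8213}{167804}$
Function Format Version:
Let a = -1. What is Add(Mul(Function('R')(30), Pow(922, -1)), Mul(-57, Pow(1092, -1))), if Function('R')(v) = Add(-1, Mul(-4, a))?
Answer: Rational(-8213, 167804) ≈ -0.048944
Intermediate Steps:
Function('R')(v) = 3 (Function('R')(v) = Add(-1, Mul(-4, -1)) = Add(-1, 4) = 3)
Add(Mul(Function('R')(30), Pow(922, -1)), Mul(-57, Pow(1092, -1))) = Add(Mul(3, Pow(922, -1)), Mul(-57, Pow(1092, -1))) = Add(Mul(3, Rational(1, 922)), Mul(-57, Rational(1, 1092))) = Add(Rational(3, 922), Rational(-19, 364)) = Rational(-8213, 167804)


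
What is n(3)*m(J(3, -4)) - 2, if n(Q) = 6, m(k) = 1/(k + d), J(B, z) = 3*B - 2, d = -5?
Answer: 1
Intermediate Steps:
J(B, z) = -2 + 3*B
m(k) = 1/(-5 + k) (m(k) = 1/(k - 5) = 1/(-5 + k))
n(3)*m(J(3, -4)) - 2 = 6/(-5 + (-2 + 3*3)) - 2 = 6/(-5 + (-2 + 9)) - 2 = 6/(-5 + 7) - 2 = 6/2 - 2 = 6*(1/2) - 2 = 3 - 2 = 1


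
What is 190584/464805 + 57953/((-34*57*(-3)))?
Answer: 61099999/5887530 ≈ 10.378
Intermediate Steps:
190584/464805 + 57953/((-34*57*(-3))) = 190584*(1/464805) + 57953/((-1938*(-3))) = 21176/51645 + 57953/5814 = 21176/51645 + 57953*(1/5814) = 21176/51645 + 3409/342 = 61099999/5887530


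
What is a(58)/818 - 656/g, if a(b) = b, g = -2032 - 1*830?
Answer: 175651/585279 ≈ 0.30012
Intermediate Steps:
g = -2862 (g = -2032 - 830 = -2862)
a(58)/818 - 656/g = 58/818 - 656/(-2862) = 58*(1/818) - 656*(-1/2862) = 29/409 + 328/1431 = 175651/585279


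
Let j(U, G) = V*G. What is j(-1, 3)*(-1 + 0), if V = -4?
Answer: 12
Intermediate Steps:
j(U, G) = -4*G
j(-1, 3)*(-1 + 0) = (-4*3)*(-1 + 0) = -12*(-1) = 12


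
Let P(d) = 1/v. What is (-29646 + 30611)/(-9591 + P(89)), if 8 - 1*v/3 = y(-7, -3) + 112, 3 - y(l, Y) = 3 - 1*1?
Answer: -303975/3021166 ≈ -0.10062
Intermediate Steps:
y(l, Y) = 1 (y(l, Y) = 3 - (3 - 1*1) = 3 - (3 - 1) = 3 - 1*2 = 3 - 2 = 1)
v = -315 (v = 24 - 3*(1 + 112) = 24 - 3*113 = 24 - 339 = -315)
P(d) = -1/315 (P(d) = 1/(-315) = -1/315)
(-29646 + 30611)/(-9591 + P(89)) = (-29646 + 30611)/(-9591 - 1/315) = 965/(-3021166/315) = 965*(-315/3021166) = -303975/3021166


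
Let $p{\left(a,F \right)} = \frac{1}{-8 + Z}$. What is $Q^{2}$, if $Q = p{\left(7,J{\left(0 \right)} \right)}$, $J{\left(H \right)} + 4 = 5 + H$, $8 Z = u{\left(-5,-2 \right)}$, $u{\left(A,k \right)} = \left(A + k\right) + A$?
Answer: $\frac{4}{361} \approx 0.01108$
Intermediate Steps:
$u{\left(A,k \right)} = k + 2 A$
$Z = - \frac{3}{2}$ ($Z = \frac{-2 + 2 \left(-5\right)}{8} = \frac{-2 - 10}{8} = \frac{1}{8} \left(-12\right) = - \frac{3}{2} \approx -1.5$)
$J{\left(H \right)} = 1 + H$ ($J{\left(H \right)} = -4 + \left(5 + H\right) = 1 + H$)
$p{\left(a,F \right)} = - \frac{2}{19}$ ($p{\left(a,F \right)} = \frac{1}{-8 - \frac{3}{2}} = \frac{1}{- \frac{19}{2}} = - \frac{2}{19}$)
$Q = - \frac{2}{19} \approx -0.10526$
$Q^{2} = \left(- \frac{2}{19}\right)^{2} = \frac{4}{361}$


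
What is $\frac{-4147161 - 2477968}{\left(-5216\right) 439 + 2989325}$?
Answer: $- \frac{6625129}{699501} \approx -9.4712$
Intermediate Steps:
$\frac{-4147161 - 2477968}{\left(-5216\right) 439 + 2989325} = - \frac{6625129}{-2289824 + 2989325} = - \frac{6625129}{699501}$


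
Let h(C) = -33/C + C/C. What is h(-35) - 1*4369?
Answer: -152847/35 ≈ -4367.1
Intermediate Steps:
h(C) = 1 - 33/C (h(C) = -33/C + 1 = 1 - 33/C)
h(-35) - 1*4369 = (-33 - 35)/(-35) - 1*4369 = -1/35*(-68) - 4369 = 68/35 - 4369 = -152847/35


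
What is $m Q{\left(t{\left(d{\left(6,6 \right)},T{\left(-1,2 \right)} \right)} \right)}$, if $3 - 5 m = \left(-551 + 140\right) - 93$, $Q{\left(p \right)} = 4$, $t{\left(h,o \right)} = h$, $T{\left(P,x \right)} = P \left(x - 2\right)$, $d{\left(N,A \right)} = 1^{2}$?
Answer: $\frac{2028}{5} \approx 405.6$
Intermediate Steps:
$d{\left(N,A \right)} = 1$
$T{\left(P,x \right)} = P \left(-2 + x\right)$
$m = \frac{507}{5}$ ($m = \frac{3}{5} - \frac{\left(-551 + 140\right) - 93}{5} = \frac{3}{5} - \frac{-411 - 93}{5} = \frac{3}{5} - - \frac{504}{5} = \frac{3}{5} + \frac{504}{5} = \frac{507}{5} \approx 101.4$)
$m Q{\left(t{\left(d{\left(6,6 \right)},T{\left(-1,2 \right)} \right)} \right)} = \frac{507}{5} \cdot 4 = \frac{2028}{5}$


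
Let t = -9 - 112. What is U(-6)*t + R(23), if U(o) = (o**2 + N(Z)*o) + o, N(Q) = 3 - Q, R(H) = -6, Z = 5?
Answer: -5088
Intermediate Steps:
U(o) = o**2 - o (U(o) = (o**2 + (3 - 1*5)*o) + o = (o**2 + (3 - 5)*o) + o = (o**2 - 2*o) + o = o**2 - o)
t = -121
U(-6)*t + R(23) = -6*(-1 - 6)*(-121) - 6 = -6*(-7)*(-121) - 6 = 42*(-121) - 6 = -5082 - 6 = -5088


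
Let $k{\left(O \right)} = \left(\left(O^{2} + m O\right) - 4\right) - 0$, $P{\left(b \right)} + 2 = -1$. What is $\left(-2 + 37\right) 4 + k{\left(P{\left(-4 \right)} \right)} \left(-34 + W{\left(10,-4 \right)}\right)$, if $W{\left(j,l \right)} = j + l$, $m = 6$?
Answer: $504$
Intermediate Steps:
$P{\left(b \right)} = -3$ ($P{\left(b \right)} = -2 - 1 = -3$)
$k{\left(O \right)} = -4 + O^{2} + 6 O$ ($k{\left(O \right)} = \left(\left(O^{2} + 6 O\right) - 4\right) - 0 = \left(-4 + O^{2} + 6 O\right) + 0 = -4 + O^{2} + 6 O$)
$\left(-2 + 37\right) 4 + k{\left(P{\left(-4 \right)} \right)} \left(-34 + W{\left(10,-4 \right)}\right) = \left(-2 + 37\right) 4 + \left(-4 + \left(-3\right)^{2} + 6 \left(-3\right)\right) \left(-34 + \left(10 - 4\right)\right) = 35 \cdot 4 + \left(-4 + 9 - 18\right) \left(-34 + 6\right) = 140 - -364 = 140 + 364 = 504$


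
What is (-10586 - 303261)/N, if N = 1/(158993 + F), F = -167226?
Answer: 2583902351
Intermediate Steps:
N = -1/8233 (N = 1/(158993 - 167226) = 1/(-8233) = -1/8233 ≈ -0.00012146)
(-10586 - 303261)/N = (-10586 - 303261)/(-1/8233) = -313847*(-8233) = 2583902351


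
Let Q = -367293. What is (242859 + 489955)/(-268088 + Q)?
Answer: -732814/635381 ≈ -1.1533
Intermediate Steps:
(242859 + 489955)/(-268088 + Q) = (242859 + 489955)/(-268088 - 367293) = 732814/(-635381) = 732814*(-1/635381) = -732814/635381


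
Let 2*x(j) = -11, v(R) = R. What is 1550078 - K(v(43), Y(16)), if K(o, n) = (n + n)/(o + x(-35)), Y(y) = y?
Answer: 116255786/75 ≈ 1.5501e+6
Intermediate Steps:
x(j) = -11/2 (x(j) = (½)*(-11) = -11/2)
K(o, n) = 2*n/(-11/2 + o) (K(o, n) = (n + n)/(o - 11/2) = (2*n)/(-11/2 + o) = 2*n/(-11/2 + o))
1550078 - K(v(43), Y(16)) = 1550078 - 4*16/(-11 + 2*43) = 1550078 - 4*16/(-11 + 86) = 1550078 - 4*16/75 = 1550078 - 1*64/75 = 1550078 - 64/75 = 116255786/75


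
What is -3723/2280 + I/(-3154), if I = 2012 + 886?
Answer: -160963/63080 ≈ -2.5517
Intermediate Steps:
I = 2898
-3723/2280 + I/(-3154) = -3723/2280 + 2898/(-3154) = -3723*1/2280 + 2898*(-1/3154) = -1241/760 - 1449/1577 = -160963/63080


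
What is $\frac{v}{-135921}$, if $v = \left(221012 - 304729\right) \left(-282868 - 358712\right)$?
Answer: $- \frac{17903717620}{45307} \approx -3.9516 \cdot 10^{5}$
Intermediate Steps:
$v = 53711152860$ ($v = \left(-83717\right) \left(-641580\right) = 53711152860$)
$\frac{v}{-135921} = \frac{53711152860}{-135921} = 53711152860 \left(- \frac{1}{135921}\right) = - \frac{17903717620}{45307}$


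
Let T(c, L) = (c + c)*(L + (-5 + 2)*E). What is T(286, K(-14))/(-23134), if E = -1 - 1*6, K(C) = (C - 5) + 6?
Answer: -2288/11567 ≈ -0.19780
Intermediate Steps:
K(C) = 1 + C (K(C) = (-5 + C) + 6 = 1 + C)
E = -7 (E = -1 - 6 = -7)
T(c, L) = 2*c*(21 + L) (T(c, L) = (c + c)*(L + (-5 + 2)*(-7)) = (2*c)*(L - 3*(-7)) = (2*c)*(L + 21) = (2*c)*(21 + L) = 2*c*(21 + L))
T(286, K(-14))/(-23134) = (2*286*(21 + (1 - 14)))/(-23134) = (2*286*(21 - 13))*(-1/23134) = (2*286*8)*(-1/23134) = 4576*(-1/23134) = -2288/11567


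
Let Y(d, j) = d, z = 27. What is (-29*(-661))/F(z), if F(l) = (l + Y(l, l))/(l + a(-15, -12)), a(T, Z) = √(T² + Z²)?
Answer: 19169/2 + 19169*√41/18 ≈ 16403.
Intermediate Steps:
F(l) = 2*l/(l + 3*√41) (F(l) = (l + l)/(l + √((-15)² + (-12)²)) = (2*l)/(l + √(225 + 144)) = (2*l)/(l + √369) = (2*l)/(l + 3*√41) = 2*l/(l + 3*√41))
(-29*(-661))/F(z) = (-29*(-661))/((2*27/(27 + 3*√41))) = 19169/((54/(27 + 3*√41))) = 19169*(½ + √41/18) = 19169/2 + 19169*√41/18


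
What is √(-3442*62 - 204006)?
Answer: I*√417410 ≈ 646.07*I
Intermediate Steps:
√(-3442*62 - 204006) = √(-213404 - 204006) = √(-417410) = I*√417410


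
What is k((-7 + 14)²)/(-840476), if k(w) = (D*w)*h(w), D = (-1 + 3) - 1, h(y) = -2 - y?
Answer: 357/120068 ≈ 0.0029733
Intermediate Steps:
D = 1 (D = 2 - 1 = 1)
k(w) = w*(-2 - w) (k(w) = (1*w)*(-2 - w) = w*(-2 - w))
k((-7 + 14)²)/(-840476) = -(-7 + 14)²*(2 + (-7 + 14)²)/(-840476) = -1*7²*(2 + 7²)*(-1/840476) = -1*49*(2 + 49)*(-1/840476) = -1*49*51*(-1/840476) = -2499*(-1/840476) = 357/120068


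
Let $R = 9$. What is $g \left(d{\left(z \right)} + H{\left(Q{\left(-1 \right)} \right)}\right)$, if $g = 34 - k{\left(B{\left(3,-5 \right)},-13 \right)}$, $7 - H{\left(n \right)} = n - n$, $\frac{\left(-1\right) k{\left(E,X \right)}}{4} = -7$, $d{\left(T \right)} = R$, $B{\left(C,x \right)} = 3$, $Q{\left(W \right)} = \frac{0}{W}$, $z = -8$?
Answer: $96$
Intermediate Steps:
$Q{\left(W \right)} = 0$
$d{\left(T \right)} = 9$
$k{\left(E,X \right)} = 28$ ($k{\left(E,X \right)} = \left(-4\right) \left(-7\right) = 28$)
$H{\left(n \right)} = 7$ ($H{\left(n \right)} = 7 - \left(n - n\right) = 7 - 0 = 7 + 0 = 7$)
$g = 6$ ($g = 34 - 28 = 6$)
$g \left(d{\left(z \right)} + H{\left(Q{\left(-1 \right)} \right)}\right) = 6 \left(9 + 7\right) = 6 \cdot 16 = 96$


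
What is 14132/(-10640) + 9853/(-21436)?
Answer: -6371398/3563735 ≈ -1.7878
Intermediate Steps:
14132/(-10640) + 9853/(-21436) = 14132*(-1/10640) + 9853*(-1/21436) = -3533/2660 - 9853/21436 = -6371398/3563735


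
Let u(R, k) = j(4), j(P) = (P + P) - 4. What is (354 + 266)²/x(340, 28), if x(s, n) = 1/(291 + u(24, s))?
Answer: 113398000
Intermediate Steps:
j(P) = -4 + 2*P (j(P) = 2*P - 4 = -4 + 2*P)
u(R, k) = 4 (u(R, k) = -4 + 2*4 = -4 + 8 = 4)
x(s, n) = 1/295 (x(s, n) = 1/(291 + 4) = 1/295)
(354 + 266)²/x(340, 28) = (354 + 266)²/(1/295) = 620²*295 = 384400*295 = 113398000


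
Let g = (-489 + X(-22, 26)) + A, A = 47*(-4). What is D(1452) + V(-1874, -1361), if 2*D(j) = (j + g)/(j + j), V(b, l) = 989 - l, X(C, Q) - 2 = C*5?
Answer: 13649467/5808 ≈ 2350.1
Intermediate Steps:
X(C, Q) = 2 + 5*C (X(C, Q) = 2 + C*5 = 2 + 5*C)
A = -188
g = -785 (g = (-489 + (2 + 5*(-22))) - 188 = (-489 + (2 - 110)) - 188 = (-489 - 108) - 188 = -597 - 188 = -785)
D(j) = (-785 + j)/(4*j) (D(j) = ((j - 785)/(j + j))/2 = ((-785 + j)/((2*j)))/2 = ((-785 + j)*(1/(2*j)))/2 = ((-785 + j)/(2*j))/2 = (-785 + j)/(4*j))
D(1452) + V(-1874, -1361) = (¼)*(-785 + 1452)/1452 + (989 - 1*(-1361)) = (¼)*(1/1452)*667 + (989 + 1361) = 667/5808 + 2350 = 13649467/5808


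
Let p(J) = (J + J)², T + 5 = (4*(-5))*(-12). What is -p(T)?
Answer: -220900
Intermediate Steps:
T = 235 (T = -5 + (4*(-5))*(-12) = -5 - 20*(-12) = -5 + 240 = 235)
p(J) = 4*J² (p(J) = (2*J)² = 4*J²)
-p(T) = -4*235² = -4*55225 = -1*220900 = -220900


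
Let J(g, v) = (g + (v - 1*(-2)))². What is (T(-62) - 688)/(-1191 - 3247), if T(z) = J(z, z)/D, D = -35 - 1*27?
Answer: 2055/9827 ≈ 0.20912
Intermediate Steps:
D = -62 (D = -35 - 27 = -62)
J(g, v) = (2 + g + v)² (J(g, v) = (g + (v + 2))² = (g + (2 + v))² = (2 + g + v)²)
T(z) = -(2 + 2*z)²/62 (T(z) = (2 + z + z)²/(-62) = (2 + 2*z)²*(-1/62) = -(2 + 2*z)²/62)
(T(-62) - 688)/(-1191 - 3247) = (-2*(1 - 62)²/31 - 688)/(-1191 - 3247) = (-2/31*(-61)² - 688)/(-4438) = (-2/31*3721 - 688)*(-1/4438) = (-7442/31 - 688)*(-1/4438) = -28770/31*(-1/4438) = 2055/9827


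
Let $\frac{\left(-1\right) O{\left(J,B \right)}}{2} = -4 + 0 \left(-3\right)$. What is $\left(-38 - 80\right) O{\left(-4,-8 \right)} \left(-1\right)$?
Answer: $944$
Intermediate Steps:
$O{\left(J,B \right)} = 8$ ($O{\left(J,B \right)} = - 2 \left(-4 + 0 \left(-3\right)\right) = - 2 \left(-4 + 0\right) = \left(-2\right) \left(-4\right) = 8$)
$\left(-38 - 80\right) O{\left(-4,-8 \right)} \left(-1\right) = \left(-38 - 80\right) 8 \left(-1\right) = \left(-118\right) 8 \left(-1\right) = \left(-944\right) \left(-1\right) = 944$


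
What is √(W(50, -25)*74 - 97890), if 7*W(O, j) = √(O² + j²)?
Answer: √(-4796610 + 12950*√5)/7 ≈ 311.93*I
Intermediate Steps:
W(O, j) = √(O² + j²)/7
√(W(50, -25)*74 - 97890) = √((√(50² + (-25)²)/7)*74 - 97890) = √((√(2500 + 625)/7)*74 - 97890) = √((√3125/7)*74 - 97890) = √(((25*√5)/7)*74 - 97890) = √((25*√5/7)*74 - 97890) = √(1850*√5/7 - 97890) = √(-97890 + 1850*√5/7)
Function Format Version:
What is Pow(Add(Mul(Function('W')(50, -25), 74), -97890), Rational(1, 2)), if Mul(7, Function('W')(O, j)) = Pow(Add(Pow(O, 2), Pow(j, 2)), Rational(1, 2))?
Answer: Mul(Rational(1, 7), Pow(Add(-4796610, Mul(12950, Pow(5, Rational(1, 2)))), Rational(1, 2))) ≈ Mul(311.93, I)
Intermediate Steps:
Function('W')(O, j) = Mul(Rational(1, 7), Pow(Add(Pow(O, 2), Pow(j, 2)), Rational(1, 2)))
Pow(Add(Mul(Function('W')(50, -25), 74), -97890), Rational(1, 2)) = Pow(Add(Mul(Mul(Rational(1, 7), Pow(Add(Pow(50, 2), Pow(-25, 2)), Rational(1, 2))), 74), -97890), Rational(1, 2)) = Pow(Add(Mul(Mul(Rational(1, 7), Pow(Add(2500, 625), Rational(1, 2))), 74), -97890), Rational(1, 2)) = Pow(Add(Mul(Mul(Rational(1, 7), Pow(3125, Rational(1, 2))), 74), -97890), Rational(1, 2)) = Pow(Add(Mul(Mul(Rational(1, 7), Mul(25, Pow(5, Rational(1, 2)))), 74), -97890), Rational(1, 2)) = Pow(Add(Mul(Mul(Rational(25, 7), Pow(5, Rational(1, 2))), 74), -97890), Rational(1, 2)) = Pow(Add(Mul(Rational(1850, 7), Pow(5, Rational(1, 2))), -97890), Rational(1, 2)) = Pow(Add(-97890, Mul(Rational(1850, 7), Pow(5, Rational(1, 2)))), Rational(1, 2))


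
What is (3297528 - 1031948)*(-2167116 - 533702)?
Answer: -6118919244440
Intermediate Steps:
(3297528 - 1031948)*(-2167116 - 533702) = 2265580*(-2700818) = -6118919244440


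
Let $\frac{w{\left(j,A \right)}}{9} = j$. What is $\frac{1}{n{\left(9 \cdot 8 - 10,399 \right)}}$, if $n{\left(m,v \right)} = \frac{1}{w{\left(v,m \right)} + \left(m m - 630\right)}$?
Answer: $6805$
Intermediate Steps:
$w{\left(j,A \right)} = 9 j$
$n{\left(m,v \right)} = \frac{1}{-630 + m^{2} + 9 v}$ ($n{\left(m,v \right)} = \frac{1}{9 v + \left(m m - 630\right)} = \frac{1}{9 v + \left(m^{2} - 630\right)} = \frac{1}{9 v + \left(-630 + m^{2}\right)} = \frac{1}{-630 + m^{2} + 9 v}$)
$\frac{1}{n{\left(9 \cdot 8 - 10,399 \right)}} = \frac{1}{\frac{1}{-630 + \left(9 \cdot 8 - 10\right)^{2} + 9 \cdot 399}} = \frac{1}{\frac{1}{-630 + \left(72 - 10\right)^{2} + 3591}} = \frac{1}{\frac{1}{-630 + 62^{2} + 3591}} = \frac{1}{\frac{1}{-630 + 3844 + 3591}} = \frac{1}{\frac{1}{6805}} = 6805$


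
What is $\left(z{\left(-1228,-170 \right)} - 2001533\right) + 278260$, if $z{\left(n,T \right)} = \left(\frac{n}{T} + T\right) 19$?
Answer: $- \frac{146741089}{85} \approx -1.7264 \cdot 10^{6}$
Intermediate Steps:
$z{\left(n,T \right)} = 19 T + \frac{19 n}{T}$ ($z{\left(n,T \right)} = \left(T + \frac{n}{T}\right) 19 = 19 T + \frac{19 n}{T}$)
$\left(z{\left(-1228,-170 \right)} - 2001533\right) + 278260 = \left(\left(19 \left(-170\right) + 19 \left(-1228\right) \frac{1}{-170}\right) - 2001533\right) + 278260 = \left(\left(-3230 + 19 \left(-1228\right) \left(- \frac{1}{170}\right)\right) - 2001533\right) + 278260 = \left(\left(-3230 + \frac{11666}{85}\right) - 2001533\right) + 278260 = \left(- \frac{262884}{85} - 2001533\right) + 278260 = - \frac{170393189}{85} + 278260 = - \frac{146741089}{85}$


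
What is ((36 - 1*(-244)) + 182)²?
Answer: 213444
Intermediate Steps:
((36 - 1*(-244)) + 182)² = ((36 + 244) + 182)² = (280 + 182)² = 462² = 213444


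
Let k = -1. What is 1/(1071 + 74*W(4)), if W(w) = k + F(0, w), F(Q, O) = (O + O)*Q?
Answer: 1/997 ≈ 0.0010030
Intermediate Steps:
F(Q, O) = 2*O*Q (F(Q, O) = (2*O)*Q = 2*O*Q)
W(w) = -1 (W(w) = -1 + 2*w*0 = -1 + 0 = -1)
1/(1071 + 74*W(4)) = 1/(1071 + 74*(-1)) = 1/(1071 - 74) = 1/997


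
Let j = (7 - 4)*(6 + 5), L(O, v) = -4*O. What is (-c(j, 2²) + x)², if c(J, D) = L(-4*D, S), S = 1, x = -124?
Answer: 35344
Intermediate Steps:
j = 33 (j = 3*11 = 33)
c(J, D) = 16*D (c(J, D) = -(-16)*D = 16*D)
(-c(j, 2²) + x)² = (-16*2² - 124)² = (-16*4 - 124)² = (-1*64 - 124)² = (-64 - 124)² = (-188)² = 35344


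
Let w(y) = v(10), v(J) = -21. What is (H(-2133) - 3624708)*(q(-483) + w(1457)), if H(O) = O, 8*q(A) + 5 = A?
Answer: 297400962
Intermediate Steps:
q(A) = -5/8 + A/8
w(y) = -21
(H(-2133) - 3624708)*(q(-483) + w(1457)) = (-2133 - 3624708)*((-5/8 + (⅛)*(-483)) - 21) = -3626841*((-5/8 - 483/8) - 21) = -3626841*(-61 - 21) = -3626841*(-82) = 297400962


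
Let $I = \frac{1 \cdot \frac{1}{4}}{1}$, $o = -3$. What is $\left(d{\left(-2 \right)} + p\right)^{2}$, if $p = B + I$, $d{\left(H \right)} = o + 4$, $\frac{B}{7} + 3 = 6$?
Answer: $\frac{7921}{16} \approx 495.06$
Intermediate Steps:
$B = 21$ ($B = -21 + 7 \cdot 6 = -21 + 42 = 21$)
$I = \frac{1}{4}$ ($I = 1 \cdot \frac{1}{4} \cdot 1 = \frac{1}{4} \cdot 1 = \frac{1}{4} \approx 0.25$)
$d{\left(H \right)} = 1$ ($d{\left(H \right)} = -3 + 4 = 1$)
$p = \frac{85}{4}$ ($p = 21 + \frac{1}{4} = \frac{85}{4} \approx 21.25$)
$\left(d{\left(-2 \right)} + p\right)^{2} = \left(1 + \frac{85}{4}\right)^{2} = \left(\frac{89}{4}\right)^{2} = \frac{7921}{16}$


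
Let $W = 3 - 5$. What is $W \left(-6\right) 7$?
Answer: $84$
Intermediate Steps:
$W = -2$ ($W = 3 - 5 = -2$)
$W \left(-6\right) 7 = \left(-2\right) \left(-6\right) 7 = 12 \cdot 7 = 84$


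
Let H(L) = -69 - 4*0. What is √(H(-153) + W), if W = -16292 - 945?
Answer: I*√17306 ≈ 131.55*I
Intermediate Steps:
H(L) = -69 (H(L) = -69 - 1*0 = -69 + 0 = -69)
W = -17237
√(H(-153) + W) = √(-69 - 17237) = √(-17306) = I*√17306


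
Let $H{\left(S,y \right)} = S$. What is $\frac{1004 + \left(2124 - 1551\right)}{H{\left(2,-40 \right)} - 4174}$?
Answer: $- \frac{1577}{4172} \approx -0.378$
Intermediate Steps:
$\frac{1004 + \left(2124 - 1551\right)}{H{\left(2,-40 \right)} - 4174} = \frac{1004 + \left(2124 - 1551\right)}{2 - 4174} = \frac{1004 + 573}{-4172} = 1577 \left(- \frac{1}{4172}\right) = - \frac{1577}{4172}$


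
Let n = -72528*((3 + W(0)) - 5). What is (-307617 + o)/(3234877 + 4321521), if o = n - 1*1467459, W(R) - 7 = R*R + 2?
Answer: -1141386/3778199 ≈ -0.30210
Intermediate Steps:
W(R) = 9 + R² (W(R) = 7 + (R*R + 2) = 7 + (R² + 2) = 7 + (2 + R²) = 9 + R²)
n = -507696 (n = -72528*((3 + (9 + 0²)) - 5) = -72528*((3 + (9 + 0)) - 5) = -72528*((3 + 9) - 5) = -72528*(12 - 5) = -72528*7 = -507696)
o = -1975155 (o = -507696 - 1*1467459 = -507696 - 1467459 = -1975155)
(-307617 + o)/(3234877 + 4321521) = (-307617 - 1975155)/(3234877 + 4321521) = -2282772/7556398 = -2282772*1/7556398 = -1141386/3778199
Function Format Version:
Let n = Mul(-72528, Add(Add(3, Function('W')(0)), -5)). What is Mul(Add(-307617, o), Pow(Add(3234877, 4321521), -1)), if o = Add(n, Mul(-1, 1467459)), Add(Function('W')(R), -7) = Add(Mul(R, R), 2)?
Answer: Rational(-1141386, 3778199) ≈ -0.30210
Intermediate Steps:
Function('W')(R) = Add(9, Pow(R, 2)) (Function('W')(R) = Add(7, Add(Mul(R, R), 2)) = Add(7, Add(Pow(R, 2), 2)) = Add(7, Add(2, Pow(R, 2))) = Add(9, Pow(R, 2)))
n = -507696 (n = Mul(-72528, Add(Add(3, Add(9, Pow(0, 2))), -5)) = Mul(-72528, Add(Add(3, Add(9, 0)), -5)) = Mul(-72528, Add(Add(3, 9), -5)) = Mul(-72528, Add(12, -5)) = Mul(-72528, 7) = -507696)
o = -1975155 (o = Add(-507696, Mul(-1, 1467459)) = Add(-507696, -1467459) = -1975155)
Mul(Add(-307617, o), Pow(Add(3234877, 4321521), -1)) = Mul(Add(-307617, -1975155), Pow(Add(3234877, 4321521), -1)) = Mul(-2282772, Pow(7556398, -1)) = Mul(-2282772, Rational(1, 7556398)) = Rational(-1141386, 3778199)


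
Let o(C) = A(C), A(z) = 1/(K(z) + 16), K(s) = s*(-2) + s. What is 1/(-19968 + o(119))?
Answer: -103/2056705 ≈ -5.0080e-5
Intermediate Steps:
K(s) = -s (K(s) = -2*s + s = -s)
A(z) = 1/(16 - z) (A(z) = 1/(-z + 16) = 1/(16 - z))
o(C) = -1/(-16 + C)
1/(-19968 + o(119)) = 1/(-19968 - 1/(-16 + 119)) = 1/(-19968 - 1/103) = 1/(-2056705/103) = -103/2056705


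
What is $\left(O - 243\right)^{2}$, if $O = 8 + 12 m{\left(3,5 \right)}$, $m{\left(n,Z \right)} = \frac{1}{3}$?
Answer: $53361$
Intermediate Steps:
$m{\left(n,Z \right)} = \frac{1}{3}$
$O = 12$ ($O = 8 + 12 \cdot \frac{1}{3} = 8 + 4 = 12$)
$\left(O - 243\right)^{2} = \left(12 - 243\right)^{2} = \left(-231\right)^{2} = 53361$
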